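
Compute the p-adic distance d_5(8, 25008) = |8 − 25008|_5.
d_5(8, 25008) = 1/3125

Step 1 — x − y = 8 − 25008 = -25000. Step 2 — v_5(-25000) = 5 (factor: -25000 = −(5^5 · 8); the sign does not affect v_p). Step 3 — |x − y|_5 = 5^{-5} = 1/3125.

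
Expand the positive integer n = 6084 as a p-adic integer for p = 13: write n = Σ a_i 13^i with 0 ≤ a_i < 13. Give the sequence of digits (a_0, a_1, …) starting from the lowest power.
(a_0, a_1, …) = (0, 0, 10, 2)

Repeated division by 13 gives the digits low-to-high: 6084 = 10·13^2 + 2·13^3. Digit sequence: (0, 0, 10, 2).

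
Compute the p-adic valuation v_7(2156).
v_7(2156) = 2

v_7(n) is the largest exponent k such that 7^k divides n. Factor out: 2156 = 7^2 · 44. (Sign doesn't affect v_p.) So v_7(2156) = 2.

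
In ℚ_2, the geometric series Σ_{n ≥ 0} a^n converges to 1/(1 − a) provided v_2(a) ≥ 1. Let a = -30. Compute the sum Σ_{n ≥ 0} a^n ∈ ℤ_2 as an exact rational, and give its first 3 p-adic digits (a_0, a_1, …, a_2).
Σ a^n = 1/(1 − a) = 1/31;  first 3 digits = (1, 1, 1)

v_2(a) = 1 ≥ 1, so the series converges in ℤ_2 to 1/(1 − a) = 1/(1 − (-30)) = 1/31. Expand this rational in ℤ_2: compute digits iteratively via d_i = x_i mod 2, x_{i+1} = (x_i − d_i)/2. The first 3 digits are (1, 1, 1).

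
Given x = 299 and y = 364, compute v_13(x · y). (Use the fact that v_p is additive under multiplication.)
v_13(108836) = 2

v_p(x) = 1 (factor: 299 = 13^1 · 23); v_p(y) = 1 (factor: 364 = 13^1 · 28). Additivity: v_p(xy) = v_p(x) + v_p(y) = 1 + 1 = 2. (Direct check: xy = 108836 = 13^2 · (644).)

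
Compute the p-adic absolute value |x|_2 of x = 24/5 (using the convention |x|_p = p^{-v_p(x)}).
|24/5|_2 = 1/8

Step 1 — compute v_2(x) by factoring powers of 2 out of the numerator and denominator: v_2(24/5) = 3. Step 2 — apply |x|_p = p^{-v_p(x)} = 2^{-3} = 1/8.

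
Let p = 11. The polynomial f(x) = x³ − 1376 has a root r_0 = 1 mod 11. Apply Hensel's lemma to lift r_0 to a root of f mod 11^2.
r_1 = 56 (mod 121)

Hensel: r_{i+1} = r_i − f(r_i)/f′(r_i) mod 11^{i+2}, where f′(x) = 3x². Iterate:
  r_0 = 1 (mod 11)
  r_1 = 56 (mod 121)
Final: r = 56 with f(r) ≡ 0 mod 11^2.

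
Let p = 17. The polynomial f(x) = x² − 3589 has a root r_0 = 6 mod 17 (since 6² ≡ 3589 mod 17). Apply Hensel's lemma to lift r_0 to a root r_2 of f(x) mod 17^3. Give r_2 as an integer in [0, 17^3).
r_2 = 278 (mod 4913)

Hensel's recurrence: r_{i+1} = r_i − f(r_i)·(f′(r_i))^{-1} mod 17^{i+2}, with f′(x) = 2x. Iterate:
  r_0 = 6 (mod 17)
  r_1 = 278 (mod 289)
  r_2 = 278 (mod 4913)
Final: r_2 = 278, and one checks f(r_2) ≡ 0 mod 17^3.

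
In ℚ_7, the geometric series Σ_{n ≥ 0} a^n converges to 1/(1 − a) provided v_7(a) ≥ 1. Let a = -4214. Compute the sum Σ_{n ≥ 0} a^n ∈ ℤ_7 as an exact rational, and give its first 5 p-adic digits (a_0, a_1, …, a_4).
Σ a^n = 1/(1 − a) = 1/4215;  first 5 digits = (1, 0, 5, 1, 2)

v_7(a) = 2 ≥ 1, so the series converges in ℤ_7 to 1/(1 − a) = 1/(1 − (-4214)) = 1/4215. Expand this rational in ℤ_7: compute digits iteratively via d_i = x_i mod 7, x_{i+1} = (x_i − d_i)/7. The first 5 digits are (1, 0, 5, 1, 2).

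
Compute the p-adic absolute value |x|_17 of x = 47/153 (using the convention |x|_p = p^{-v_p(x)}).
|47/153|_17 = 17

Step 1 — compute v_17(x) by factoring powers of 17 out of the numerator and denominator: v_17(47/153) = -1. Step 2 — apply |x|_p = p^{-v_p(x)} = 17^{1} = 17.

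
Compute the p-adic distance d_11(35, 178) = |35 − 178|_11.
d_11(35, 178) = 1/11

Step 1 — x − y = 35 − 178 = -143. Step 2 — v_11(-143) = 1 (factor: -143 = −(11^1 · 13); the sign does not affect v_p). Step 3 — |x − y|_11 = 11^{-1} = 1/11.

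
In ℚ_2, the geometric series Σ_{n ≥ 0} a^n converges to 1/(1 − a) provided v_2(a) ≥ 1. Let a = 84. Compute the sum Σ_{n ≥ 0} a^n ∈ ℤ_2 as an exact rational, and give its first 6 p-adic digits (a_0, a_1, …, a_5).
Σ a^n = 1/(1 − a) = -1/83;  first 6 digits = (1, 0, 1, 0, 0, 1)

v_2(a) = 2 ≥ 1, so the series converges in ℤ_2 to 1/(1 − a) = 1/(1 − 84) = -1/83. Expand this rational in ℤ_2: compute digits iteratively via d_i = x_i mod 2, x_{i+1} = (x_i − d_i)/2. The first 6 digits are (1, 0, 1, 0, 0, 1).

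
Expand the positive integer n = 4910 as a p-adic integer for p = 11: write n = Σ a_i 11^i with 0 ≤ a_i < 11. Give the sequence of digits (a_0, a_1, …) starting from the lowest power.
(a_0, a_1, …) = (4, 6, 7, 3)

Repeated division by 11 gives the digits low-to-high: 4910 = 4 + 6·11^1 + 7·11^2 + 3·11^3. Digit sequence: (4, 6, 7, 3).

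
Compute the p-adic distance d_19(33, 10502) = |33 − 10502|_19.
d_19(33, 10502) = 1/361

Step 1 — x − y = 33 − 10502 = -10469. Step 2 — v_19(-10469) = 2 (factor: -10469 = −(19^2 · 29); the sign does not affect v_p). Step 3 — |x − y|_19 = 19^{-2} = 1/361.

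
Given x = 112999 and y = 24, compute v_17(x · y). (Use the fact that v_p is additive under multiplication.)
v_17(2711976) = 3

v_p(x) = 3 (factor: 112999 = 17^3 · 23); v_p(y) = 0 (factor: 24 = 17^0 · 24). Additivity: v_p(xy) = v_p(x) + v_p(y) = 3 + 0 = 3. (Direct check: xy = 2711976 = 17^3 · (552).)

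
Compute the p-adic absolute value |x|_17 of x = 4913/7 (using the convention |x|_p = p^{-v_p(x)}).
|4913/7|_17 = 1/4913

Step 1 — compute v_17(x) by factoring powers of 17 out of the numerator and denominator: v_17(4913/7) = 3. Step 2 — apply |x|_p = p^{-v_p(x)} = 17^{-3} = 1/4913.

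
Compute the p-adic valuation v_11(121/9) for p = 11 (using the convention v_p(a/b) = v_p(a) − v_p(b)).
v_11(121/9) = 2

Factor powers of 11 from the numerator and denominator of the reduced fraction: 121 = 11^2 · 1 and 9 = 11^0 · 9. Apply v_p(a/b) = v_p(a) − v_p(b): v_11(121/9) = 2 − 0 = 2.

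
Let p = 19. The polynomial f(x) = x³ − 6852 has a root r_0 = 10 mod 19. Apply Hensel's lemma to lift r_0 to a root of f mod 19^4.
r_3 = 3240 (mod 130321)

Hensel: r_{i+1} = r_i − f(r_i)/f′(r_i) mod 19^{i+2}, where f′(x) = 3x². Iterate:
  r_0 = 10 (mod 19)
  r_1 = 352 (mod 361)
  r_2 = 3240 (mod 6859)
  r_3 = 3240 (mod 130321)
Final: r = 3240 with f(r) ≡ 0 mod 19^4.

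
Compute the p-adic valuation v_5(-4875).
v_5(-4875) = 3

v_5(n) is the largest exponent k such that 5^k divides n. Factor out: -4875 = -5^3 · 39. (Sign doesn't affect v_p.) So v_5(-4875) = 3.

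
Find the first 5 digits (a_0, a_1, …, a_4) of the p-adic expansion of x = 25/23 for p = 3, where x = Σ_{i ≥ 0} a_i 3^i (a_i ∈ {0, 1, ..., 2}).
(a_0, …, a_4) = (2, 1, 1, 2, 1)

v_3(25/23) = 0 (numerator and denominator both coprime to 3), so x ∈ ℤ_3^×. Compute digits iteratively via a_i = x_i mod 3, x_{i+1} = (x_i − a_i)/3, with x_0 = x:
  x_0 = 25/23;  a_0 = 2;  x_1 = (x_0 − 2)/3 = -7/23
  x_1 = -7/23;  a_1 = 1;  x_2 = (x_1 − 1)/3 = -10/23
  x_2 = -10/23;  a_2 = 1;  x_3 = (x_2 − 1)/3 = -11/23
  x_3 = -11/23;  a_3 = 2;  x_4 = (x_3 − 2)/3 = -19/23
  x_4 = -19/23;  a_4 = 1;  x_5 = (x_4 − 1)/3 = -14/23
Digits: (2, 1, 1, 2, 1).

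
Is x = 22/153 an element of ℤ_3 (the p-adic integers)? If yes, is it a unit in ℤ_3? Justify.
x ∉ ℤ_3 (v_3(x) = -2 < 0)

ℤ_3 = {x ∈ ℚ_3 : v_3(x) ≥ 0} and ℤ_3^× = {x ∈ ℤ_3 : v_3(x) = 0}. Here v_3(22/153) = v_3(num) − v_3(den) = -2; compare against these criteria.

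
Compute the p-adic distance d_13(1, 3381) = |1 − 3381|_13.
d_13(1, 3381) = 1/169

Step 1 — x − y = 1 − 3381 = -3380. Step 2 — v_13(-3380) = 2 (factor: -3380 = −(13^2 · 20); the sign does not affect v_p). Step 3 — |x − y|_13 = 13^{-2} = 1/169.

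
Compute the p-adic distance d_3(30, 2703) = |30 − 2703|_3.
d_3(30, 2703) = 1/243

Step 1 — x − y = 30 − 2703 = -2673. Step 2 — v_3(-2673) = 5 (factor: -2673 = −(3^5 · 11); the sign does not affect v_p). Step 3 — |x − y|_3 = 3^{-5} = 1/243.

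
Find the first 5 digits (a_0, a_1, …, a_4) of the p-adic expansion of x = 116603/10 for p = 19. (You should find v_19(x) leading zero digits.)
(a_0, …, a_4) = (0, 0, 0, 15, 5)

v_19(116603/10) = 3, so a_0 = ... = a_2 = 0. Factor out: x = 19^3 · u with u = 17/10 a unit in ℤ_19. Expand u iteratively via a_{v+i} = u_i mod 19, u_{i+1} = (u_i − a_{v+i})/19:
  u_0 = 17/10;  a_3 = 15;  u_1 = (u_0 − 15)/19 = -7/10
  u_1 = -7/10;  a_4 = 5;  u_2 = (u_1 − 5)/19 = -3/10
Digits: (0, 0, 0, 15, 5).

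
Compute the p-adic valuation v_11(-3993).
v_11(-3993) = 3

v_11(n) is the largest exponent k such that 11^k divides n. Factor out: -3993 = -11^3 · 3. (Sign doesn't affect v_p.) So v_11(-3993) = 3.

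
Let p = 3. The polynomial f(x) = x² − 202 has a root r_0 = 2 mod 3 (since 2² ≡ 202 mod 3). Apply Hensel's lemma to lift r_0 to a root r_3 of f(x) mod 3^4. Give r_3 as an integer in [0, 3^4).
r_3 = 11 (mod 81)

Hensel's recurrence: r_{i+1} = r_i − f(r_i)·(f′(r_i))^{-1} mod 3^{i+2}, with f′(x) = 2x. Iterate:
  r_0 = 2 (mod 3)
  r_1 = 2 (mod 9)
  r_2 = 11 (mod 27)
  r_3 = 11 (mod 81)
Final: r_3 = 11, and one checks f(r_3) ≡ 0 mod 3^4.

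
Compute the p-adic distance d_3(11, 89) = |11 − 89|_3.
d_3(11, 89) = 1/3

Step 1 — x − y = 11 − 89 = -78. Step 2 — v_3(-78) = 1 (factor: -78 = −(3^1 · 26); the sign does not affect v_p). Step 3 — |x − y|_3 = 3^{-1} = 1/3.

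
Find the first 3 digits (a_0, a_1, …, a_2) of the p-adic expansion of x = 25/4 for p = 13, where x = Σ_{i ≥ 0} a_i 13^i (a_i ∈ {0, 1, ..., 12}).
(a_0, …, a_2) = (3, 10, 9)

v_13(25/4) = 0 (numerator and denominator both coprime to 13), so x ∈ ℤ_13^×. Compute digits iteratively via a_i = x_i mod 13, x_{i+1} = (x_i − a_i)/13, with x_0 = x:
  x_0 = 25/4;  a_0 = 3;  x_1 = (x_0 − 3)/13 = 1/4
  x_1 = 1/4;  a_1 = 10;  x_2 = (x_1 − 10)/13 = -3/4
  x_2 = -3/4;  a_2 = 9;  x_3 = (x_2 − 9)/13 = -3/4
Digits: (3, 10, 9).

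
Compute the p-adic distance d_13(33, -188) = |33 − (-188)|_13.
d_13(33, -188) = 1/13

Step 1 — x − y = 33 − (-188) = 221. Step 2 — v_13(221) = 1 (factor: 221 = (13^1 · 17); the sign does not affect v_p). Step 3 — |x − y|_13 = 13^{-1} = 1/13.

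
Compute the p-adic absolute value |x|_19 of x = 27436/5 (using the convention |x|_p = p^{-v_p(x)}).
|27436/5|_19 = 1/6859

Step 1 — compute v_19(x) by factoring powers of 19 out of the numerator and denominator: v_19(27436/5) = 3. Step 2 — apply |x|_p = p^{-v_p(x)} = 19^{-3} = 1/6859.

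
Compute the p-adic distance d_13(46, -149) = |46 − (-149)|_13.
d_13(46, -149) = 1/13

Step 1 — x − y = 46 − (-149) = 195. Step 2 — v_13(195) = 1 (factor: 195 = (13^1 · 15); the sign does not affect v_p). Step 3 — |x − y|_13 = 13^{-1} = 1/13.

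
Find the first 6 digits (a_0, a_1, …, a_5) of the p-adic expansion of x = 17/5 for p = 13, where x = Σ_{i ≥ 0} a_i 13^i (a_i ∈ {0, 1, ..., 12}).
(a_0, …, a_5) = (6, 5, 10, 7, 2, 5)

v_13(17/5) = 0 (numerator and denominator both coprime to 13), so x ∈ ℤ_13^×. Compute digits iteratively via a_i = x_i mod 13, x_{i+1} = (x_i − a_i)/13, with x_0 = x:
  x_0 = 17/5;  a_0 = 6;  x_1 = (x_0 − 6)/13 = -1/5
  x_1 = -1/5;  a_1 = 5;  x_2 = (x_1 − 5)/13 = -2/5
  x_2 = -2/5;  a_2 = 10;  x_3 = (x_2 − 10)/13 = -4/5
  x_3 = -4/5;  a_3 = 7;  x_4 = (x_3 − 7)/13 = -3/5
  x_4 = -3/5;  a_4 = 2;  x_5 = (x_4 − 2)/13 = -1/5
  x_5 = -1/5;  a_5 = 5;  x_6 = (x_5 − 5)/13 = -2/5
Digits: (6, 5, 10, 7, 2, 5).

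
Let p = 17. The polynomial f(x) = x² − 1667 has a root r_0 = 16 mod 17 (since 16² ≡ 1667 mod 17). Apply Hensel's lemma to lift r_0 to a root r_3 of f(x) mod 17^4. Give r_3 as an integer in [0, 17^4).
r_3 = 73439 (mod 83521)

Hensel's recurrence: r_{i+1} = r_i − f(r_i)·(f′(r_i))^{-1} mod 17^{i+2}, with f′(x) = 2x. Iterate:
  r_0 = 16 (mod 17)
  r_1 = 33 (mod 289)
  r_2 = 4657 (mod 4913)
  r_3 = 73439 (mod 83521)
Final: r_3 = 73439, and one checks f(r_3) ≡ 0 mod 17^4.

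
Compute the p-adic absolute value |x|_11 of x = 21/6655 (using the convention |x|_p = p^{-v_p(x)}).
|21/6655|_11 = 1331

Step 1 — compute v_11(x) by factoring powers of 11 out of the numerator and denominator: v_11(21/6655) = -3. Step 2 — apply |x|_p = p^{-v_p(x)} = 11^{3} = 1331.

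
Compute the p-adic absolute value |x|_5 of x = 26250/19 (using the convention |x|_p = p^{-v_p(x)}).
|26250/19|_5 = 1/625

Step 1 — compute v_5(x) by factoring powers of 5 out of the numerator and denominator: v_5(26250/19) = 4. Step 2 — apply |x|_p = p^{-v_p(x)} = 5^{-4} = 1/625.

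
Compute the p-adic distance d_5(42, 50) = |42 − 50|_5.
d_5(42, 50) = 1

Step 1 — x − y = 42 − 50 = -8. Step 2 — v_5(-8) = 0 (factor: -8 = −(5^0 · 8); the sign does not affect v_p). Step 3 — |x − y|_5 = 5^{0} = 1.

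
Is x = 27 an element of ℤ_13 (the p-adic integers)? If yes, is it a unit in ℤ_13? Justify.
x ∈ ℤ_13^× (unit); v_13(x) = 0

ℤ_13 = {x ∈ ℚ_13 : v_13(x) ≥ 0} and ℤ_13^× = {x ∈ ℤ_13 : v_13(x) = 0}. Here v_13(27) = v_13(num) − v_13(den) = 0; compare against these criteria.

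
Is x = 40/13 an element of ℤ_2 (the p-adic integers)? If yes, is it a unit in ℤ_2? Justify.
x ∈ ℤ_2 but not a unit; v_2(x) = 3 > 0

ℤ_2 = {x ∈ ℚ_2 : v_2(x) ≥ 0} and ℤ_2^× = {x ∈ ℤ_2 : v_2(x) = 0}. Here v_2(40/13) = v_2(num) − v_2(den) = 3; compare against these criteria.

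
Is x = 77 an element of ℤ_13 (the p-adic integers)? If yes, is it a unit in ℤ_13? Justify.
x ∈ ℤ_13^× (unit); v_13(x) = 0

ℤ_13 = {x ∈ ℚ_13 : v_13(x) ≥ 0} and ℤ_13^× = {x ∈ ℤ_13 : v_13(x) = 0}. Here v_13(77) = v_13(num) − v_13(den) = 0; compare against these criteria.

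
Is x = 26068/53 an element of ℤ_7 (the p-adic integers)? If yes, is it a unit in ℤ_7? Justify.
x ∈ ℤ_7 but not a unit; v_7(x) = 3 > 0

ℤ_7 = {x ∈ ℚ_7 : v_7(x) ≥ 0} and ℤ_7^× = {x ∈ ℤ_7 : v_7(x) = 0}. Here v_7(26068/53) = v_7(num) − v_7(den) = 3; compare against these criteria.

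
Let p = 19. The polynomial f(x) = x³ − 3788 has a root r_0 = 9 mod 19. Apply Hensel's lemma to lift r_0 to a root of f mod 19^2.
r_1 = 237 (mod 361)

Hensel: r_{i+1} = r_i − f(r_i)/f′(r_i) mod 19^{i+2}, where f′(x) = 3x². Iterate:
  r_0 = 9 (mod 19)
  r_1 = 237 (mod 361)
Final: r = 237 with f(r) ≡ 0 mod 19^2.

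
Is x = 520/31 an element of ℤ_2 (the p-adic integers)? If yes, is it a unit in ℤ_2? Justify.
x ∈ ℤ_2 but not a unit; v_2(x) = 3 > 0

ℤ_2 = {x ∈ ℚ_2 : v_2(x) ≥ 0} and ℤ_2^× = {x ∈ ℤ_2 : v_2(x) = 0}. Here v_2(520/31) = v_2(num) − v_2(den) = 3; compare against these criteria.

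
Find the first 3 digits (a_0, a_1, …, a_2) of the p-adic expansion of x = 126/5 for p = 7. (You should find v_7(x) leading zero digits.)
(a_0, …, a_2) = (0, 5, 4)

v_7(126/5) = 1, so a_0 = ... = a_0 = 0. Factor out: x = 7^1 · u with u = 18/5 a unit in ℤ_7. Expand u iteratively via a_{v+i} = u_i mod 7, u_{i+1} = (u_i − a_{v+i})/7:
  u_0 = 18/5;  a_1 = 5;  u_1 = (u_0 − 5)/7 = -1/5
  u_1 = -1/5;  a_2 = 4;  u_2 = (u_1 − 4)/7 = -3/5
Digits: (0, 5, 4).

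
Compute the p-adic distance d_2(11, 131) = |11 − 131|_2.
d_2(11, 131) = 1/8

Step 1 — x − y = 11 − 131 = -120. Step 2 — v_2(-120) = 3 (factor: -120 = −(2^3 · 15); the sign does not affect v_p). Step 3 — |x − y|_2 = 2^{-3} = 1/8.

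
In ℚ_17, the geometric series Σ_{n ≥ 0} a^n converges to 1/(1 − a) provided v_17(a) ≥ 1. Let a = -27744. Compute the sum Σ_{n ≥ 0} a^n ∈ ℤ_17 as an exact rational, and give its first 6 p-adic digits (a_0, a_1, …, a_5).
Σ a^n = 1/(1 − a) = 1/27745;  first 6 digits = (1, 0, 6, 11, 1, 15)

v_17(a) = 2 ≥ 1, so the series converges in ℤ_17 to 1/(1 − a) = 1/(1 − (-27744)) = 1/27745. Expand this rational in ℤ_17: compute digits iteratively via d_i = x_i mod 17, x_{i+1} = (x_i − d_i)/17. The first 6 digits are (1, 0, 6, 11, 1, 15).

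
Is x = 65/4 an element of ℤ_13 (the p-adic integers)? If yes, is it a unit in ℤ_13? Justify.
x ∈ ℤ_13 but not a unit; v_13(x) = 1 > 0

ℤ_13 = {x ∈ ℚ_13 : v_13(x) ≥ 0} and ℤ_13^× = {x ∈ ℤ_13 : v_13(x) = 0}. Here v_13(65/4) = v_13(num) − v_13(den) = 1; compare against these criteria.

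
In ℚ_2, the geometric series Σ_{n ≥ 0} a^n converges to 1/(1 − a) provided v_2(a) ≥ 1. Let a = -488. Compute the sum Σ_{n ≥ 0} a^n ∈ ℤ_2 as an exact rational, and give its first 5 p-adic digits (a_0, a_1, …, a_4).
Σ a^n = 1/(1 − a) = 1/489;  first 5 digits = (1, 0, 0, 1, 1)

v_2(a) = 3 ≥ 1, so the series converges in ℤ_2 to 1/(1 − a) = 1/(1 − (-488)) = 1/489. Expand this rational in ℤ_2: compute digits iteratively via d_i = x_i mod 2, x_{i+1} = (x_i − d_i)/2. The first 5 digits are (1, 0, 0, 1, 1).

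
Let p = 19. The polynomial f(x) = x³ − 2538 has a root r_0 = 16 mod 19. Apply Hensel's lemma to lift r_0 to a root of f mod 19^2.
r_1 = 92 (mod 361)

Hensel: r_{i+1} = r_i − f(r_i)/f′(r_i) mod 19^{i+2}, where f′(x) = 3x². Iterate:
  r_0 = 16 (mod 19)
  r_1 = 92 (mod 361)
Final: r = 92 with f(r) ≡ 0 mod 19^2.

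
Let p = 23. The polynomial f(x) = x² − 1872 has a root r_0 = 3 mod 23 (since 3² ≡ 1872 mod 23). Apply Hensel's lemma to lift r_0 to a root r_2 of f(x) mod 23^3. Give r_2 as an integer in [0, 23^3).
r_2 = 10100 (mod 12167)

Hensel's recurrence: r_{i+1} = r_i − f(r_i)·(f′(r_i))^{-1} mod 23^{i+2}, with f′(x) = 2x. Iterate:
  r_0 = 3 (mod 23)
  r_1 = 49 (mod 529)
  r_2 = 10100 (mod 12167)
Final: r_2 = 10100, and one checks f(r_2) ≡ 0 mod 23^3.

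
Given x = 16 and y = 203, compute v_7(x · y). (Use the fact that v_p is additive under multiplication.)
v_7(3248) = 1

v_p(x) = 0 (factor: 16 = 7^0 · 16); v_p(y) = 1 (factor: 203 = 7^1 · 29). Additivity: v_p(xy) = v_p(x) + v_p(y) = 0 + 1 = 1. (Direct check: xy = 3248 = 7^1 · (464).)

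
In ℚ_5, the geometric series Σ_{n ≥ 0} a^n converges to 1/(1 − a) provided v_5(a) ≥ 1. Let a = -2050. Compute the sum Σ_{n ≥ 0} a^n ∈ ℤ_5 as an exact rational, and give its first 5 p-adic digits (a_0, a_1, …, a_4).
Σ a^n = 1/(1 − a) = 1/2051;  first 5 digits = (1, 0, 3, 3, 0)

v_5(a) = 2 ≥ 1, so the series converges in ℤ_5 to 1/(1 − a) = 1/(1 − (-2050)) = 1/2051. Expand this rational in ℤ_5: compute digits iteratively via d_i = x_i mod 5, x_{i+1} = (x_i − d_i)/5. The first 5 digits are (1, 0, 3, 3, 0).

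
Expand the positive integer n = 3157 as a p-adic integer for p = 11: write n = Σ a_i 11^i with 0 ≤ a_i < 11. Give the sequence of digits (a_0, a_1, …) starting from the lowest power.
(a_0, a_1, …) = (0, 1, 4, 2)

Repeated division by 11 gives the digits low-to-high: 3157 = 1·11^1 + 4·11^2 + 2·11^3. Digit sequence: (0, 1, 4, 2).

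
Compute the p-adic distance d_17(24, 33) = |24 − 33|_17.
d_17(24, 33) = 1

Step 1 — x − y = 24 − 33 = -9. Step 2 — v_17(-9) = 0 (factor: -9 = −(17^0 · 9); the sign does not affect v_p). Step 3 — |x − y|_17 = 17^{0} = 1.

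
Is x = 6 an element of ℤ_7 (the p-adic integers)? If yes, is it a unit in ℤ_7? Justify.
x ∈ ℤ_7^× (unit); v_7(x) = 0

ℤ_7 = {x ∈ ℚ_7 : v_7(x) ≥ 0} and ℤ_7^× = {x ∈ ℤ_7 : v_7(x) = 0}. Here v_7(6) = v_7(num) − v_7(den) = 0; compare against these criteria.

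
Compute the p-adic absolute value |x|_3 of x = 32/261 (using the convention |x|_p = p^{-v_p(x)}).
|32/261|_3 = 9

Step 1 — compute v_3(x) by factoring powers of 3 out of the numerator and denominator: v_3(32/261) = -2. Step 2 — apply |x|_p = p^{-v_p(x)} = 3^{2} = 9.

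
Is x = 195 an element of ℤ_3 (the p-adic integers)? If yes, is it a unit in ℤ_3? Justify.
x ∈ ℤ_3 but not a unit; v_3(x) = 1 > 0

ℤ_3 = {x ∈ ℚ_3 : v_3(x) ≥ 0} and ℤ_3^× = {x ∈ ℤ_3 : v_3(x) = 0}. Here v_3(195) = v_3(num) − v_3(den) = 1; compare against these criteria.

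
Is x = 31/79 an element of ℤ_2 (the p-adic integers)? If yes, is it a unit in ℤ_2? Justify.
x ∈ ℤ_2^× (unit); v_2(x) = 0

ℤ_2 = {x ∈ ℚ_2 : v_2(x) ≥ 0} and ℤ_2^× = {x ∈ ℤ_2 : v_2(x) = 0}. Here v_2(31/79) = v_2(num) − v_2(den) = 0; compare against these criteria.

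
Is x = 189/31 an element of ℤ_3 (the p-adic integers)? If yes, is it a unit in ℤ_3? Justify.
x ∈ ℤ_3 but not a unit; v_3(x) = 3 > 0

ℤ_3 = {x ∈ ℚ_3 : v_3(x) ≥ 0} and ℤ_3^× = {x ∈ ℤ_3 : v_3(x) = 0}. Here v_3(189/31) = v_3(num) − v_3(den) = 3; compare against these criteria.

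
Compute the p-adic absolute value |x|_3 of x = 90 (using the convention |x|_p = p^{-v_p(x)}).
|90|_3 = 1/9

Step 1 — compute v_3(x) by factoring powers of 3 out of the numerator and denominator: v_3(90) = 2. Step 2 — apply |x|_p = p^{-v_p(x)} = 3^{-2} = 1/9.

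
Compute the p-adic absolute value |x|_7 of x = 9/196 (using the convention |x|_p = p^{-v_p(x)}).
|9/196|_7 = 49

Step 1 — compute v_7(x) by factoring powers of 7 out of the numerator and denominator: v_7(9/196) = -2. Step 2 — apply |x|_p = p^{-v_p(x)} = 7^{2} = 49.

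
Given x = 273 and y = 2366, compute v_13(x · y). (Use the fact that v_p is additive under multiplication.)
v_13(645918) = 3

v_p(x) = 1 (factor: 273 = 13^1 · 21); v_p(y) = 2 (factor: 2366 = 13^2 · 14). Additivity: v_p(xy) = v_p(x) + v_p(y) = 1 + 2 = 3. (Direct check: xy = 645918 = 13^3 · (294).)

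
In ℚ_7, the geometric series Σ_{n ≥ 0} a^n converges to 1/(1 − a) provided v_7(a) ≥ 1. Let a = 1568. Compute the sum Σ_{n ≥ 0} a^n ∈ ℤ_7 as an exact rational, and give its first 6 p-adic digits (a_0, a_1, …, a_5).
Σ a^n = 1/(1 − a) = -1/1567;  first 6 digits = (1, 0, 4, 4, 2, 6)

v_7(a) = 2 ≥ 1, so the series converges in ℤ_7 to 1/(1 − a) = 1/(1 − 1568) = -1/1567. Expand this rational in ℤ_7: compute digits iteratively via d_i = x_i mod 7, x_{i+1} = (x_i − d_i)/7. The first 6 digits are (1, 0, 4, 4, 2, 6).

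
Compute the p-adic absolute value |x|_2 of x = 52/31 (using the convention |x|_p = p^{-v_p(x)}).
|52/31|_2 = 1/4

Step 1 — compute v_2(x) by factoring powers of 2 out of the numerator and denominator: v_2(52/31) = 2. Step 2 — apply |x|_p = p^{-v_p(x)} = 2^{-2} = 1/4.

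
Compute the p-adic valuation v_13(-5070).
v_13(-5070) = 2

v_13(n) is the largest exponent k such that 13^k divides n. Factor out: -5070 = -13^2 · 30. (Sign doesn't affect v_p.) So v_13(-5070) = 2.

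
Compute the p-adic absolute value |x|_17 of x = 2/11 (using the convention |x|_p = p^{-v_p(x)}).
|2/11|_17 = 1

Step 1 — compute v_17(x) by factoring powers of 17 out of the numerator and denominator: v_17(2/11) = 0. Step 2 — apply |x|_p = p^{-v_p(x)} = 17^{0} = 1.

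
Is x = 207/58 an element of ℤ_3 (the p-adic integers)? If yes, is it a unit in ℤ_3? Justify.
x ∈ ℤ_3 but not a unit; v_3(x) = 2 > 0

ℤ_3 = {x ∈ ℚ_3 : v_3(x) ≥ 0} and ℤ_3^× = {x ∈ ℤ_3 : v_3(x) = 0}. Here v_3(207/58) = v_3(num) − v_3(den) = 2; compare against these criteria.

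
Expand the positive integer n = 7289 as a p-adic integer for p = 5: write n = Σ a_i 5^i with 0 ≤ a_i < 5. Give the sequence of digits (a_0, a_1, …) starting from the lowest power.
(a_0, a_1, …) = (4, 2, 1, 3, 1, 2)

Repeated division by 5 gives the digits low-to-high: 7289 = 4 + 2·5^1 + 1·5^2 + 3·5^3 + 1·5^4 + 2·5^5. Digit sequence: (4, 2, 1, 3, 1, 2).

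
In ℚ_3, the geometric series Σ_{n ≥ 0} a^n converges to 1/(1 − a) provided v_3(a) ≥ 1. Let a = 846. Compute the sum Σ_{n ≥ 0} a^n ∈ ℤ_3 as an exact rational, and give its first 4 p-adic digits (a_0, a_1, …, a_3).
Σ a^n = 1/(1 − a) = -1/845;  first 4 digits = (1, 0, 1, 1)

v_3(a) = 2 ≥ 1, so the series converges in ℤ_3 to 1/(1 − a) = 1/(1 − 846) = -1/845. Expand this rational in ℤ_3: compute digits iteratively via d_i = x_i mod 3, x_{i+1} = (x_i − d_i)/3. The first 4 digits are (1, 0, 1, 1).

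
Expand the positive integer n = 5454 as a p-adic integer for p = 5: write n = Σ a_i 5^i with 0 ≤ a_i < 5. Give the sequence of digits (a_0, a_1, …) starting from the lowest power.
(a_0, a_1, …) = (4, 0, 3, 3, 3, 1)

Repeated division by 5 gives the digits low-to-high: 5454 = 4 + 3·5^2 + 3·5^3 + 3·5^4 + 1·5^5. Digit sequence: (4, 0, 3, 3, 3, 1).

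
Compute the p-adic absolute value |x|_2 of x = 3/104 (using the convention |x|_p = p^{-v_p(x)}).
|3/104|_2 = 8

Step 1 — compute v_2(x) by factoring powers of 2 out of the numerator and denominator: v_2(3/104) = -3. Step 2 — apply |x|_p = p^{-v_p(x)} = 2^{3} = 8.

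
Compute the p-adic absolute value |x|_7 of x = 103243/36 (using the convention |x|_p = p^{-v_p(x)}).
|103243/36|_7 = 1/2401

Step 1 — compute v_7(x) by factoring powers of 7 out of the numerator and denominator: v_7(103243/36) = 4. Step 2 — apply |x|_p = p^{-v_p(x)} = 7^{-4} = 1/2401.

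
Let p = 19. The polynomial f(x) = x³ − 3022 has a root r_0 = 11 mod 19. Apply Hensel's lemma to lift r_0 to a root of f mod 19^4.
r_3 = 84428 (mod 130321)

Hensel: r_{i+1} = r_i − f(r_i)/f′(r_i) mod 19^{i+2}, where f′(x) = 3x². Iterate:
  r_0 = 11 (mod 19)
  r_1 = 315 (mod 361)
  r_2 = 2120 (mod 6859)
  r_3 = 84428 (mod 130321)
Final: r = 84428 with f(r) ≡ 0 mod 19^4.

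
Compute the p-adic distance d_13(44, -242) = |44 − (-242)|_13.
d_13(44, -242) = 1/13

Step 1 — x − y = 44 − (-242) = 286. Step 2 — v_13(286) = 1 (factor: 286 = (13^1 · 22); the sign does not affect v_p). Step 3 — |x − y|_13 = 13^{-1} = 1/13.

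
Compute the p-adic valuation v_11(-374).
v_11(-374) = 1

v_11(n) is the largest exponent k such that 11^k divides n. Factor out: -374 = -11^1 · 34. (Sign doesn't affect v_p.) So v_11(-374) = 1.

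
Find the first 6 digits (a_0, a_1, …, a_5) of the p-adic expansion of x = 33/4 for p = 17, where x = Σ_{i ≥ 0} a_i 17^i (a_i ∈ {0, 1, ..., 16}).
(a_0, …, a_5) = (4, 13, 12, 12, 12, 12)

v_17(33/4) = 0 (numerator and denominator both coprime to 17), so x ∈ ℤ_17^×. Compute digits iteratively via a_i = x_i mod 17, x_{i+1} = (x_i − a_i)/17, with x_0 = x:
  x_0 = 33/4;  a_0 = 4;  x_1 = (x_0 − 4)/17 = 1/4
  x_1 = 1/4;  a_1 = 13;  x_2 = (x_1 − 13)/17 = -3/4
  x_2 = -3/4;  a_2 = 12;  x_3 = (x_2 − 12)/17 = -3/4
  x_3 = -3/4;  a_3 = 12;  x_4 = (x_3 − 12)/17 = -3/4
  x_4 = -3/4;  a_4 = 12;  x_5 = (x_4 − 12)/17 = -3/4
  x_5 = -3/4;  a_5 = 12;  x_6 = (x_5 − 12)/17 = -3/4
Digits: (4, 13, 12, 12, 12, 12).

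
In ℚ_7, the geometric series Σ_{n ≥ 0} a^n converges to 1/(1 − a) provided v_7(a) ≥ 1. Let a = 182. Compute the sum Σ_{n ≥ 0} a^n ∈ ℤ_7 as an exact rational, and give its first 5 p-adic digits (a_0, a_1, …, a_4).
Σ a^n = 1/(1 − a) = -1/181;  first 5 digits = (1, 5, 0, 5, 6)

v_7(a) = 1 ≥ 1, so the series converges in ℤ_7 to 1/(1 − a) = 1/(1 − 182) = -1/181. Expand this rational in ℤ_7: compute digits iteratively via d_i = x_i mod 7, x_{i+1} = (x_i − d_i)/7. The first 5 digits are (1, 5, 0, 5, 6).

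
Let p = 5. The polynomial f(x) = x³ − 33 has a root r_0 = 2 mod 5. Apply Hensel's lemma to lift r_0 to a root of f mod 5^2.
r_1 = 2 (mod 25)

Hensel: r_{i+1} = r_i − f(r_i)/f′(r_i) mod 5^{i+2}, where f′(x) = 3x². Iterate:
  r_0 = 2 (mod 5)
  r_1 = 2 (mod 25)
Final: r = 2 with f(r) ≡ 0 mod 5^2.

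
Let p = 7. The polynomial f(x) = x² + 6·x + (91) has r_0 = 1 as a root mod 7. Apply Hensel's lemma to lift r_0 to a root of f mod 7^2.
r_1 = 1 (mod 49)

Hensel: r_{i+1} = r_i − f(r_i)·(f′(r_i))^{-1} mod 7^{i+2}, f′(x) = 2x + 6. Iterate:
  r_0 = 1 (mod 7)
  r_1 = 1 (mod 49)
Final: r = 1 satisfies f(r) ≡ 0 mod 7^2.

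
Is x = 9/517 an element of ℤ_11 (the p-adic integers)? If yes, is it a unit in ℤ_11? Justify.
x ∉ ℤ_11 (v_11(x) = -1 < 0)

ℤ_11 = {x ∈ ℚ_11 : v_11(x) ≥ 0} and ℤ_11^× = {x ∈ ℤ_11 : v_11(x) = 0}. Here v_11(9/517) = v_11(num) − v_11(den) = -1; compare against these criteria.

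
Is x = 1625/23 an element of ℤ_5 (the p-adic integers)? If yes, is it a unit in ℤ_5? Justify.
x ∈ ℤ_5 but not a unit; v_5(x) = 3 > 0

ℤ_5 = {x ∈ ℚ_5 : v_5(x) ≥ 0} and ℤ_5^× = {x ∈ ℤ_5 : v_5(x) = 0}. Here v_5(1625/23) = v_5(num) − v_5(den) = 3; compare against these criteria.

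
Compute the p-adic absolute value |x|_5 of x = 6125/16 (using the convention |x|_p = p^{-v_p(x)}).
|6125/16|_5 = 1/125

Step 1 — compute v_5(x) by factoring powers of 5 out of the numerator and denominator: v_5(6125/16) = 3. Step 2 — apply |x|_p = p^{-v_p(x)} = 5^{-3} = 1/125.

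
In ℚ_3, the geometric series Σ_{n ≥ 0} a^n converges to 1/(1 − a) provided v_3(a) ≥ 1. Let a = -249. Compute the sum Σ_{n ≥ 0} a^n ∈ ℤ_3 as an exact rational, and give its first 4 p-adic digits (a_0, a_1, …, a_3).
Σ a^n = 1/(1 − a) = 1/250;  first 4 digits = (1, 1, 0, 2)

v_3(a) = 1 ≥ 1, so the series converges in ℤ_3 to 1/(1 − a) = 1/(1 − (-249)) = 1/250. Expand this rational in ℤ_3: compute digits iteratively via d_i = x_i mod 3, x_{i+1} = (x_i − d_i)/3. The first 4 digits are (1, 1, 0, 2).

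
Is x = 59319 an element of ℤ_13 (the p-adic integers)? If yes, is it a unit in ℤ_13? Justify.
x ∈ ℤ_13 but not a unit; v_13(x) = 3 > 0

ℤ_13 = {x ∈ ℚ_13 : v_13(x) ≥ 0} and ℤ_13^× = {x ∈ ℤ_13 : v_13(x) = 0}. Here v_13(59319) = v_13(num) − v_13(den) = 3; compare against these criteria.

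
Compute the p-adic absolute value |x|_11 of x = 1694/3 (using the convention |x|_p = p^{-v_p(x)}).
|1694/3|_11 = 1/121

Step 1 — compute v_11(x) by factoring powers of 11 out of the numerator and denominator: v_11(1694/3) = 2. Step 2 — apply |x|_p = p^{-v_p(x)} = 11^{-2} = 1/121.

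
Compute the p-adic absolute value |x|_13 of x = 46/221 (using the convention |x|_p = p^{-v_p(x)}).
|46/221|_13 = 13

Step 1 — compute v_13(x) by factoring powers of 13 out of the numerator and denominator: v_13(46/221) = -1. Step 2 — apply |x|_p = p^{-v_p(x)} = 13^{1} = 13.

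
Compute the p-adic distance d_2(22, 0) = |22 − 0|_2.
d_2(22, 0) = 1/2

Step 1 — x − y = 22 − 0 = 22. Step 2 — v_2(22) = 1 (factor: 22 = (2^1 · 11); the sign does not affect v_p). Step 3 — |x − y|_2 = 2^{-1} = 1/2.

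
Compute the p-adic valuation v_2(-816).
v_2(-816) = 4

v_2(n) is the largest exponent k such that 2^k divides n. Factor out: -816 = -2^4 · 51. (Sign doesn't affect v_p.) So v_2(-816) = 4.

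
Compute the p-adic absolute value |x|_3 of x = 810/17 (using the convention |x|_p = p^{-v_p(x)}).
|810/17|_3 = 1/81

Step 1 — compute v_3(x) by factoring powers of 3 out of the numerator and denominator: v_3(810/17) = 4. Step 2 — apply |x|_p = p^{-v_p(x)} = 3^{-4} = 1/81.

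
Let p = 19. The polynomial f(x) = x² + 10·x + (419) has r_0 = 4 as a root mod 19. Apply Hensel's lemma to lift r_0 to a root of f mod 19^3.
r_2 = 1923 (mod 6859)

Hensel: r_{i+1} = r_i − f(r_i)·(f′(r_i))^{-1} mod 19^{i+2}, f′(x) = 2x + 10. Iterate:
  r_0 = 4 (mod 19)
  r_1 = 118 (mod 361)
  r_2 = 1923 (mod 6859)
Final: r = 1923 satisfies f(r) ≡ 0 mod 19^3.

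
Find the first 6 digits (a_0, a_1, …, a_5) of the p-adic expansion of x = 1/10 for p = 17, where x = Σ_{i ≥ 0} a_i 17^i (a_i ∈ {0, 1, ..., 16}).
(a_0, …, a_5) = (12, 1, 5, 15, 11, 1)

v_17(1/10) = 0 (numerator and denominator both coprime to 17), so x ∈ ℤ_17^×. Compute digits iteratively via a_i = x_i mod 17, x_{i+1} = (x_i − a_i)/17, with x_0 = x:
  x_0 = 1/10;  a_0 = 12;  x_1 = (x_0 − 12)/17 = -7/10
  x_1 = -7/10;  a_1 = 1;  x_2 = (x_1 − 1)/17 = -1/10
  x_2 = -1/10;  a_2 = 5;  x_3 = (x_2 − 5)/17 = -3/10
  x_3 = -3/10;  a_3 = 15;  x_4 = (x_3 − 15)/17 = -9/10
  x_4 = -9/10;  a_4 = 11;  x_5 = (x_4 − 11)/17 = -7/10
  x_5 = -7/10;  a_5 = 1;  x_6 = (x_5 − 1)/17 = -1/10
Digits: (12, 1, 5, 15, 11, 1).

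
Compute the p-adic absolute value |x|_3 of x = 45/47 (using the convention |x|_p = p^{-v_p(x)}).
|45/47|_3 = 1/9

Step 1 — compute v_3(x) by factoring powers of 3 out of the numerator and denominator: v_3(45/47) = 2. Step 2 — apply |x|_p = p^{-v_p(x)} = 3^{-2} = 1/9.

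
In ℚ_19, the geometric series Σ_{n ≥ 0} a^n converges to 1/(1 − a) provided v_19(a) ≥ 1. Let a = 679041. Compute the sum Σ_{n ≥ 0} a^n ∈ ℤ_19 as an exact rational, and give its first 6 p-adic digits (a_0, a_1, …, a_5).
Σ a^n = 1/(1 − a) = -1/679040;  first 6 digits = (1, 0, 0, 4, 5, 0)

v_19(a) = 3 ≥ 1, so the series converges in ℤ_19 to 1/(1 − a) = 1/(1 − 679041) = -1/679040. Expand this rational in ℤ_19: compute digits iteratively via d_i = x_i mod 19, x_{i+1} = (x_i − d_i)/19. The first 6 digits are (1, 0, 0, 4, 5, 0).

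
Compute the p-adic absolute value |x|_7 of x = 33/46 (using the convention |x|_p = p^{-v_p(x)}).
|33/46|_7 = 1

Step 1 — compute v_7(x) by factoring powers of 7 out of the numerator and denominator: v_7(33/46) = 0. Step 2 — apply |x|_p = p^{-v_p(x)} = 7^{0} = 1.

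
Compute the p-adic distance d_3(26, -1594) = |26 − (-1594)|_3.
d_3(26, -1594) = 1/81

Step 1 — x − y = 26 − (-1594) = 1620. Step 2 — v_3(1620) = 4 (factor: 1620 = (3^4 · 20); the sign does not affect v_p). Step 3 — |x − y|_3 = 3^{-4} = 1/81.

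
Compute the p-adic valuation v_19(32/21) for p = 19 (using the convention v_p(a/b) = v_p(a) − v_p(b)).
v_19(32/21) = 0

Factor powers of 19 from the numerator and denominator of the reduced fraction: 32 = 19^0 · 32 and 21 = 19^0 · 21. Apply v_p(a/b) = v_p(a) − v_p(b): v_19(32/21) = 0 − 0 = 0.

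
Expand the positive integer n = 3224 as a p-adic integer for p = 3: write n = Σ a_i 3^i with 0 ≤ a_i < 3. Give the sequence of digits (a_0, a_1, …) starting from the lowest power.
(a_0, a_1, …) = (2, 0, 1, 2, 0, 1, 1, 1)

Repeated division by 3 gives the digits low-to-high: 3224 = 2 + 1·3^2 + 2·3^3 + 1·3^5 + 1·3^6 + 1·3^7. Digit sequence: (2, 0, 1, 2, 0, 1, 1, 1).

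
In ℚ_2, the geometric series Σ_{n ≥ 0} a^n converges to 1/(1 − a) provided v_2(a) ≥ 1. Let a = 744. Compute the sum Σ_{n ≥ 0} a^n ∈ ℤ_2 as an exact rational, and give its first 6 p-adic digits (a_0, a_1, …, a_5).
Σ a^n = 1/(1 − a) = -1/743;  first 6 digits = (1, 0, 0, 1, 0, 1)

v_2(a) = 3 ≥ 1, so the series converges in ℤ_2 to 1/(1 − a) = 1/(1 − 744) = -1/743. Expand this rational in ℤ_2: compute digits iteratively via d_i = x_i mod 2, x_{i+1} = (x_i − d_i)/2. The first 6 digits are (1, 0, 0, 1, 0, 1).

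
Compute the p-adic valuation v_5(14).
v_5(14) = 0

v_5(n) is the largest exponent k such that 5^k divides n. Factor out: 14 = 5^0 · 14. (Sign doesn't affect v_p.) So v_5(14) = 0.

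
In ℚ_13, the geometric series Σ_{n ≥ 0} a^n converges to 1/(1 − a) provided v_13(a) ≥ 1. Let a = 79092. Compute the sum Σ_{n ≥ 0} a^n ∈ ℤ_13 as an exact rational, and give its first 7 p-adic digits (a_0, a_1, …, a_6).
Σ a^n = 1/(1 − a) = -1/79091;  first 7 digits = (1, 0, 0, 10, 2, 0, 9)

v_13(a) = 3 ≥ 1, so the series converges in ℤ_13 to 1/(1 − a) = 1/(1 − 79092) = -1/79091. Expand this rational in ℤ_13: compute digits iteratively via d_i = x_i mod 13, x_{i+1} = (x_i − d_i)/13. The first 7 digits are (1, 0, 0, 10, 2, 0, 9).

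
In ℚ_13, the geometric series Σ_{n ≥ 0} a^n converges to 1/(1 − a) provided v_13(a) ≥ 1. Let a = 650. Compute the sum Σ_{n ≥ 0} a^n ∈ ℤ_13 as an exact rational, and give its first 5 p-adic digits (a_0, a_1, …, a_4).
Σ a^n = 1/(1 − a) = -1/649;  first 5 digits = (1, 11, 7, 2, 0)

v_13(a) = 1 ≥ 1, so the series converges in ℤ_13 to 1/(1 − a) = 1/(1 − 650) = -1/649. Expand this rational in ℤ_13: compute digits iteratively via d_i = x_i mod 13, x_{i+1} = (x_i − d_i)/13. The first 5 digits are (1, 11, 7, 2, 0).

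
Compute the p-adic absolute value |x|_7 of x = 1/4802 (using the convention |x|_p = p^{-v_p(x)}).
|1/4802|_7 = 2401

Step 1 — compute v_7(x) by factoring powers of 7 out of the numerator and denominator: v_7(1/4802) = -4. Step 2 — apply |x|_p = p^{-v_p(x)} = 7^{4} = 2401.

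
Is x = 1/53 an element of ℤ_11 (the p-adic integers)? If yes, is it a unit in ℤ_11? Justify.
x ∈ ℤ_11^× (unit); v_11(x) = 0

ℤ_11 = {x ∈ ℚ_11 : v_11(x) ≥ 0} and ℤ_11^× = {x ∈ ℤ_11 : v_11(x) = 0}. Here v_11(1/53) = v_11(num) − v_11(den) = 0; compare against these criteria.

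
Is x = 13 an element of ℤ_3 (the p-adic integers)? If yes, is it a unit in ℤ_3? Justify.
x ∈ ℤ_3^× (unit); v_3(x) = 0

ℤ_3 = {x ∈ ℚ_3 : v_3(x) ≥ 0} and ℤ_3^× = {x ∈ ℤ_3 : v_3(x) = 0}. Here v_3(13) = v_3(num) − v_3(den) = 0; compare against these criteria.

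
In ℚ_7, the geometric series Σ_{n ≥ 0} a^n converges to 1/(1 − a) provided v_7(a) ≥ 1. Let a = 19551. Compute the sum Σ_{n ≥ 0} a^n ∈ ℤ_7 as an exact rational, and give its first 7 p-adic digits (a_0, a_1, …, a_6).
Σ a^n = 1/(1 − a) = -1/19550;  first 7 digits = (1, 0, 0, 1, 1, 1, 1)

v_7(a) = 3 ≥ 1, so the series converges in ℤ_7 to 1/(1 − a) = 1/(1 − 19551) = -1/19550. Expand this rational in ℤ_7: compute digits iteratively via d_i = x_i mod 7, x_{i+1} = (x_i − d_i)/7. The first 7 digits are (1, 0, 0, 1, 1, 1, 1).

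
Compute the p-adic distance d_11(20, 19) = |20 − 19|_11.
d_11(20, 19) = 1

Step 1 — x − y = 20 − 19 = 1. Step 2 — v_11(1) = 0 (factor: 1 = (11^0 · 1); the sign does not affect v_p). Step 3 — |x − y|_11 = 11^{0} = 1.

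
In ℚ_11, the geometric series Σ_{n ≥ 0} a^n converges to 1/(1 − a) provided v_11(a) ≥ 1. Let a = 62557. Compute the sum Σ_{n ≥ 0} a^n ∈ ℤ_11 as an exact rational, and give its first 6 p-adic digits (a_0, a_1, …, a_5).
Σ a^n = 1/(1 − a) = -1/62556;  first 6 digits = (1, 0, 0, 3, 4, 0)

v_11(a) = 3 ≥ 1, so the series converges in ℤ_11 to 1/(1 − a) = 1/(1 − 62557) = -1/62556. Expand this rational in ℤ_11: compute digits iteratively via d_i = x_i mod 11, x_{i+1} = (x_i − d_i)/11. The first 6 digits are (1, 0, 0, 3, 4, 0).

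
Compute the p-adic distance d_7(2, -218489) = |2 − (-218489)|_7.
d_7(2, -218489) = 1/16807

Step 1 — x − y = 2 − (-218489) = 218491. Step 2 — v_7(218491) = 5 (factor: 218491 = (7^5 · 13); the sign does not affect v_p). Step 3 — |x − y|_7 = 7^{-5} = 1/16807.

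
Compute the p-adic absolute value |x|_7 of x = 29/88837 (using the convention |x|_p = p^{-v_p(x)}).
|29/88837|_7 = 2401

Step 1 — compute v_7(x) by factoring powers of 7 out of the numerator and denominator: v_7(29/88837) = -4. Step 2 — apply |x|_p = p^{-v_p(x)} = 7^{4} = 2401.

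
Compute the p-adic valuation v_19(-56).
v_19(-56) = 0

v_19(n) is the largest exponent k such that 19^k divides n. Factor out: -56 = -19^0 · 56. (Sign doesn't affect v_p.) So v_19(-56) = 0.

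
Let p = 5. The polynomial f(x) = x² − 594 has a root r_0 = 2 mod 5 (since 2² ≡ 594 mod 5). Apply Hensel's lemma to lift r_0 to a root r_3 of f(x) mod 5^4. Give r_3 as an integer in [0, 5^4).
r_3 = 187 (mod 625)

Hensel's recurrence: r_{i+1} = r_i − f(r_i)·(f′(r_i))^{-1} mod 5^{i+2}, with f′(x) = 2x. Iterate:
  r_0 = 2 (mod 5)
  r_1 = 12 (mod 25)
  r_2 = 62 (mod 125)
  r_3 = 187 (mod 625)
Final: r_3 = 187, and one checks f(r_3) ≡ 0 mod 5^4.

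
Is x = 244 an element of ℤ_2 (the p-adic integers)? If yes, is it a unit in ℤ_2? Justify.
x ∈ ℤ_2 but not a unit; v_2(x) = 2 > 0

ℤ_2 = {x ∈ ℚ_2 : v_2(x) ≥ 0} and ℤ_2^× = {x ∈ ℤ_2 : v_2(x) = 0}. Here v_2(244) = v_2(num) − v_2(den) = 2; compare against these criteria.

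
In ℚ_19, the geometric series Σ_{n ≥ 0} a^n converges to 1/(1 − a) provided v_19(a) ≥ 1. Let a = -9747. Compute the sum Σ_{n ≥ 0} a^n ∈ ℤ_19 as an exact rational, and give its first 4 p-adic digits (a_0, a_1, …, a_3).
Σ a^n = 1/(1 − a) = 1/9748;  first 4 digits = (1, 0, 11, 17)

v_19(a) = 2 ≥ 1, so the series converges in ℤ_19 to 1/(1 − a) = 1/(1 − (-9747)) = 1/9748. Expand this rational in ℤ_19: compute digits iteratively via d_i = x_i mod 19, x_{i+1} = (x_i − d_i)/19. The first 4 digits are (1, 0, 11, 17).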